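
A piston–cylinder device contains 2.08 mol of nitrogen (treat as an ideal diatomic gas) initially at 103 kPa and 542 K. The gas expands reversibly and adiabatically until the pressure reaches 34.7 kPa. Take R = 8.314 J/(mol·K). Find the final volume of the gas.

V₁ = nRT₁/P₁ = 2.08×8.314×542/103 = 91.0 L.
Adiabatic: T₂/T₁ = (P₂/P₁)^((γ−1)/γ) ⇒ T₂ = 542×(0.337)^0.286 = 397 K; V₂ = 198 L.

198 L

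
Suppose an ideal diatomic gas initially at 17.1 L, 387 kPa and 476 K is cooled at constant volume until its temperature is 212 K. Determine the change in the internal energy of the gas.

n = P₁V₁/(RT₁) = 387×17.1/(8.314×476) = 1.67 mol.
Isochoric: V stays 17.1 L; P/T = const ⇒ T₂ = 212 K, P₂ = 172 kPa.
For an ideal gas ΔU = nCvΔT with Cv = (5/2)R = 20.8 J/(mol·K).
ΔU = 1.67×20.8×(212−476) = -9180 J.

-9180 J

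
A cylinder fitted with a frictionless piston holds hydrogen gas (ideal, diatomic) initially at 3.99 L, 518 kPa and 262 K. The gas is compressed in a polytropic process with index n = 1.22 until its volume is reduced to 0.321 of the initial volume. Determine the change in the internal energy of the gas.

n = P₁V₁/(RT₁) = 518×3.99/(8.314×262) = 0.949 mol.
Polytropic n=1.22: T₂ = T₁(V₁/V₂)^(n−1) = 262×(3.12)^0.22 = 336 K; P₂ = P₁(V₁/V₂)^n = 2070 kPa.
For an ideal gas ΔU = nCvΔT with Cv = (5/2)R = 20.8 J/(mol·K).
ΔU = 0.949×20.8×(336−262) = 1470 J.

1470 J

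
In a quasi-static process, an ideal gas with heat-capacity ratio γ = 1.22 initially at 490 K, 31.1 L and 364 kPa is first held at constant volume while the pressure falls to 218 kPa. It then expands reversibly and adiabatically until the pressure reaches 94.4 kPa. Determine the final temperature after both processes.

252 K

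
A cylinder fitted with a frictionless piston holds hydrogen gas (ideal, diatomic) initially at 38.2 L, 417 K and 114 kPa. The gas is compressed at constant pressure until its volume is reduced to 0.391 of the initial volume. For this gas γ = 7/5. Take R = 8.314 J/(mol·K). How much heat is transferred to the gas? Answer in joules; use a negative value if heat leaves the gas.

-9280 J

n = P₁V₁/(RT₁) = 114×38.2/(8.314×417) = 1.26 mol.
Isobaric: P stays 114 kPa; V/T = const ⇒ T₂ = 163 K, V₂ = 14.9 L.
W = PΔV = 114×(14.9−38.2) kPa·L = -2650 J.
ΔU = nCvΔT = 1.26×20.8×(163−417) = -6630 J.
Q = ΔU + W = nCpΔT = -9280 J.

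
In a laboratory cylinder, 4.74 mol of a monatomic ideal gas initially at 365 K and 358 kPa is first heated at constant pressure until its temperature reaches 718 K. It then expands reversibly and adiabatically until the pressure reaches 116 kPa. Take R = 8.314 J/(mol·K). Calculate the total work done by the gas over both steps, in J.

29300 J

V₁ = nRT₁/P₁ = 4.74×8.314×365/358 = 40.2 L.
Step 1 — Isobaric: P stays 358 kPa; V/T = const ⇒ T₂ = 718 K, V₂ = 79.0 L.
W = PΔV = 358×(79.0−40.2) kPa·L = 13900 J.
ΔU = nCvΔT = 4.74×12.5×(718−365) = 20900 J.
Q = ΔU + W = nCpΔT = 34800 J.
State after step 1: P = 358 kPa, V = 79.0 L, T = 718 K.
Step 2 — Adiabatic: T₂/T₁ = (P₂/P₁)^((γ−1)/γ) ⇒ T₂ = 718×(0.324)^0.400 = 457 K; V₂ = 155 L.
ΔU = nCvΔT = 4.74×12.5×(457−718) = -15400 J.
Q = 0 for an adiabatic process, so W = −ΔU = 15400 J.
Net over both steps: W = 29300 J, Q = 34800 J, ΔU = 5470 J.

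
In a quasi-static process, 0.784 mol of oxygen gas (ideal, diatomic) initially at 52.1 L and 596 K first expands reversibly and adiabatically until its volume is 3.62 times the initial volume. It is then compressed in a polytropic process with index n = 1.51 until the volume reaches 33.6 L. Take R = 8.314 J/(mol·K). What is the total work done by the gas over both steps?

P₁ = nRT₁/V₁ = 0.784×8.314×596/52.1 = 74.6 kPa.
Step 1 — Adiabatic: TV^(γ−1) = const ⇒ T₂ = 596×(0.276)^0.400 = 356 K; PV^γ = const ⇒ P₂ = 12.3 kPa.
ΔU = nCvΔT = 0.784×20.8×(356−596) = -3910 J.
Q = 0 for an adiabatic process, so W = −ΔU = 3910 J.
State after step 1: P = 12.3 kPa, V = 189 L, T = 356 K.
Step 2 — Polytropic n=1.51: T₂ = T₁(V₁/V₂)^(n−1) = 356×(5.61)^0.51 = 859 K; P₂ = P₁(V₁/V₂)^n = 167 kPa.
W = (P₁V₁−P₂V₂)/(n−1) = (12.3×189−167×33.6)/0.51 = -6420 J.
ΔU = nCvΔT = 0.784×20.8×(859−356) = 8190 J.
Q = ΔU + W = 1770 J.
Net over both steps: W = -2520 J, Q = 1770 J, ΔU = 4280 J.

-2520 J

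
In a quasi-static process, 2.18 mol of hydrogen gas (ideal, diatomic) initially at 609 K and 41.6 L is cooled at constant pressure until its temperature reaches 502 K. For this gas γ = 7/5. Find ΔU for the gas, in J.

P₁ = nRT₁/V₁ = 2.18×8.314×609/41.6 = 265 kPa.
Isobaric: P stays 265 kPa; V/T = const ⇒ T₂ = 502 K, V₂ = 34.3 L.
For an ideal gas ΔU = nCvΔT with Cv = (5/2)R = 20.8 J/(mol·K).
ΔU = 2.18×20.8×(502−609) = -4850 J.

-4850 J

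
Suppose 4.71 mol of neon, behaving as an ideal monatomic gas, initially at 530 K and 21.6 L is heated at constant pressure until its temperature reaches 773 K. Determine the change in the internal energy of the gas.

P₁ = nRT₁/V₁ = 4.71×8.314×530/21.6 = 961 kPa.
Isobaric: P stays 961 kPa; V/T = const ⇒ T₂ = 773 K, V₂ = 31.5 L.
For an ideal gas ΔU = nCvΔT with Cv = (3/2)R = 12.5 J/(mol·K).
ΔU = 4.71×12.5×(773−530) = 14300 J.

14300 J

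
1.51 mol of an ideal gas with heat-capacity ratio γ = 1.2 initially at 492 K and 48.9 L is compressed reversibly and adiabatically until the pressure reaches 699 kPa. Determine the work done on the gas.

P₁ = nRT₁/V₁ = 1.51×8.314×492/48.9 = 126 kPa.
Adiabatic: T₂/T₁ = (P₂/P₁)^((γ−1)/γ) ⇒ T₂ = 492×(5.53)^0.167 = 654 K; V₂ = 11.8 L.
ΔU = nCvΔT = 1.51×41.6×(654−492) = 10200 J.
Q = 0 for an adiabatic process, so W = −ΔU = -10200 J.
Work done on the gas = −W_by = 10200 J.

10200 J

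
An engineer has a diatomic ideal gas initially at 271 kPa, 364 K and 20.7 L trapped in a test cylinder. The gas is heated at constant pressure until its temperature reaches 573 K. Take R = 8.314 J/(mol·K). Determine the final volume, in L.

32.6 L

Isobaric: P stays 271 kPa; V/T = const ⇒ T₂ = 573 K, V₂ = 32.6 L.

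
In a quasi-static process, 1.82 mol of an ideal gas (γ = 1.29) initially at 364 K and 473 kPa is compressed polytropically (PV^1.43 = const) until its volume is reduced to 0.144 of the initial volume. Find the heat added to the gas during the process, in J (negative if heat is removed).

V₁ = nRT₁/P₁ = 1.82×8.314×364/473 = 11.6 L.
Polytropic n=1.43: T₂ = T₁(V₁/V₂)^(n−1) = 364×(6.94)^0.43 = 838 K; P₂ = P₁(V₁/V₂)^n = 7560 kPa.
W = (P₁V₁−P₂V₂)/(n−1) = (473×11.6−7560×1.68)/0.43 = -16700 J.
ΔU = nCvΔT = 1.82×28.7×(838−364) = 24700 J.
Q = ΔU + W = 8040 J.

8040 J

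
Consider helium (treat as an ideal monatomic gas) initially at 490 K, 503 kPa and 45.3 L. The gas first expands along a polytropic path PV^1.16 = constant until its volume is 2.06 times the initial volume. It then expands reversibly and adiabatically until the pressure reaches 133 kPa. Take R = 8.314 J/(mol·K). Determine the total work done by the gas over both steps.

21000 J

n = P₁V₁/(RT₁) = 503×45.3/(8.314×490) = 5.59 mol.
Step 1 — Polytropic n=1.16: T₂ = T₁(V₁/V₂)^(n−1) = 490×(0.485)^0.16 = 436 K; P₂ = P₁(V₁/V₂)^n = 218 kPa.
W = (P₁V₁−P₂V₂)/(n−1) = (503×45.3−218×93.3)/0.16 = 15600 J.
ΔU = nCvΔT = 5.59×12.5×(436−490) = -3730 J.
Q = ΔU + W = 11800 J.
State after step 1: P = 218 kPa, V = 93.3 L, T = 436 K.
Step 2 — Adiabatic: T₂/T₁ = (P₂/P₁)^((γ−1)/γ) ⇒ T₂ = 436×(0.611)^0.400 = 359 K; V₂ = 125 L.
ΔU = nCvΔT = 5.59×12.5×(359−436) = -5440 J.
Q = 0 for an adiabatic process, so W = −ΔU = 5440 J.
Net over both steps: W = 21000 J, Q = 11800 J, ΔU = -9170 J.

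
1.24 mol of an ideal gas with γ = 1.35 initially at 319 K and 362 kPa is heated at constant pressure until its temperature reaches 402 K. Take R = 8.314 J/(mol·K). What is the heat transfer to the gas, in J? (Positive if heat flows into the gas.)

3300 J

V₁ = nRT₁/P₁ = 1.24×8.314×319/362 = 9.08 L.
Isobaric: P stays 362 kPa; V/T = const ⇒ T₂ = 402 K, V₂ = 11.4 L.
W = PΔV = 362×(11.4−9.08) kPa·L = 856 J.
ΔU = nCvΔT = 1.24×23.8×(402−319) = 2440 J.
Q = ΔU + W = nCpΔT = 3300 J.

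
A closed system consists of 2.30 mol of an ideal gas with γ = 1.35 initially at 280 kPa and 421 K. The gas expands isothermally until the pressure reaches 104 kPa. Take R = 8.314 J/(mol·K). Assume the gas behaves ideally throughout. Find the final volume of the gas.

77.4 L

V₁ = nRT₁/P₁ = 2.30×8.314×421/280 = 28.8 L.
Isothermal: T stays 421 K; PV = const ⇒ V₂ = 77.4 L, P₂ = 104 kPa.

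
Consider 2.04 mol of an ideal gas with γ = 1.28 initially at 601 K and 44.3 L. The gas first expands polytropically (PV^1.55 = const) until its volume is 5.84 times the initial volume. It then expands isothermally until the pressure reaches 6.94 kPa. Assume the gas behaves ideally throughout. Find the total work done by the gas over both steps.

P₁ = nRT₁/V₁ = 2.04×8.314×601/44.3 = 230 kPa.
Step 1 — Polytropic n=1.55: T₂ = T₁(V₁/V₂)^(n−1) = 601×(0.171)^0.55 = 228 K; P₂ = P₁(V₁/V₂)^n = 14.9 kPa.
W = (P₁V₁−P₂V₂)/(n−1) = (230×44.3−14.9×259)/0.55 = 11500 J.
ΔU = nCvΔT = 2.04×29.7×(228−601) = -22600 J.
Q = ΔU + W = -11100 J.
State after step 1: P = 14.9 kPa, V = 259 L, T = 228 K.
Step 2 — Isothermal: T stays 228 K; PV = const ⇒ V₂ = 556 L, P₂ = 6.94 kPa.
ΔU = 0 (ideal gas, T constant).
W = nRT ln(V₂/V₁) = 2.04×8.314×228×ln(2.15) = 2960 J.
Q = ΔU + W = 2960 J.
Net over both steps: W = 14500 J, Q = -8140 J, ΔU = -22600 J.

14500 J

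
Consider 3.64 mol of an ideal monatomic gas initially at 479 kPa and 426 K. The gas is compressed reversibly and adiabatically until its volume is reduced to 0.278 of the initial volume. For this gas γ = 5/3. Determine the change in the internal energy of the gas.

V₁ = nRT₁/P₁ = 3.64×8.314×426/479 = 26.9 L.
Adiabatic: TV^(γ−1) = const ⇒ T₂ = 426×(3.60)^0.667 = 1000 K; PV^γ = const ⇒ P₂ = 4050 kPa.
For an ideal gas ΔU = nCvΔT with Cv = (3/2)R = 12.5 J/(mol·K).
ΔU = 3.64×12.5×(1000−426) = 26100 J.

26100 J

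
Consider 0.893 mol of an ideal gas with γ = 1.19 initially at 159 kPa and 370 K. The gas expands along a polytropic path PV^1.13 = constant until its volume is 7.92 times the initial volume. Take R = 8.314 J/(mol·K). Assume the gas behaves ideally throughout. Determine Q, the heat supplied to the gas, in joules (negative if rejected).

V₁ = nRT₁/P₁ = 0.893×8.314×370/159 = 17.3 L.
Polytropic n=1.13: T₂ = T₁(V₁/V₂)^(n−1) = 370×(0.126)^0.13 = 283 K; P₂ = P₁(V₁/V₂)^n = 15.3 kPa.
W = (P₁V₁−P₂V₂)/(n−1) = (159×17.3−15.3×137)/0.13 = 4980 J.
ΔU = nCvΔT = 0.893×43.8×(283−370) = -3410 J.
Q = ΔU + W = 1570 J.

1570 J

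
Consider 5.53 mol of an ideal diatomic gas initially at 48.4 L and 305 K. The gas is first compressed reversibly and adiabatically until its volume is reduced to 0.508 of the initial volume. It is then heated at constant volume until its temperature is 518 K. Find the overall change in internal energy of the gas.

24500 J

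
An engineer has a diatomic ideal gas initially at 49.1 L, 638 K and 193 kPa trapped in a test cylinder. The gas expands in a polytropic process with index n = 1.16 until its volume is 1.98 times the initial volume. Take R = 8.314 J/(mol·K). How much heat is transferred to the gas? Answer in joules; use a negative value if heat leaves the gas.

3680 J

n = P₁V₁/(RT₁) = 193×49.1/(8.314×638) = 1.79 mol.
Polytropic n=1.16: T₂ = T₁(V₁/V₂)^(n−1) = 638×(0.505)^0.16 = 572 K; P₂ = P₁(V₁/V₂)^n = 87.4 kPa.
W = (P₁V₁−P₂V₂)/(n−1) = (193×49.1−87.4×97.2)/0.16 = 6130 J.
ΔU = nCvΔT = 1.79×20.8×(572−638) = -2450 J.
Q = ΔU + W = 3680 J.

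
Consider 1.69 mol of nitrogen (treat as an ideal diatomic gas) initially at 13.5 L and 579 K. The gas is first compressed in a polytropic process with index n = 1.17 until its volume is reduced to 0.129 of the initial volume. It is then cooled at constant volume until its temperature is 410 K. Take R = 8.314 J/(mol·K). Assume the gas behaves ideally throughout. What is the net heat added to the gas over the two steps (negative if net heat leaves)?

-25900 J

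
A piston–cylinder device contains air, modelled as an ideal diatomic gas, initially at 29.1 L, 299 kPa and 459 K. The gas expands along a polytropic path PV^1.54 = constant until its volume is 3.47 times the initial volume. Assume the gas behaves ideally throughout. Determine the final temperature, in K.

Polytropic n=1.54: T₂ = T₁(V₁/V₂)^(n−1) = 459×(0.288)^0.54 = 234 K; P₂ = P₁(V₁/V₂)^n = 44.0 kPa.

234 K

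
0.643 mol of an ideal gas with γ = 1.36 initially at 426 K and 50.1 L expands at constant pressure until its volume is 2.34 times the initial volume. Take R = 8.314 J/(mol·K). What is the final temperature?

P₁ = nRT₁/V₁ = 0.643×8.314×426/50.1 = 45.5 kPa.
Isobaric: P stays 45.5 kPa; V/T = const ⇒ T₂ = 997 K, V₂ = 117 L.

997 K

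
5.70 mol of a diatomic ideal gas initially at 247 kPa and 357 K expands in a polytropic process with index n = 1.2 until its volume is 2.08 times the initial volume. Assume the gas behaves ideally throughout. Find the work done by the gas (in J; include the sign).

11500 J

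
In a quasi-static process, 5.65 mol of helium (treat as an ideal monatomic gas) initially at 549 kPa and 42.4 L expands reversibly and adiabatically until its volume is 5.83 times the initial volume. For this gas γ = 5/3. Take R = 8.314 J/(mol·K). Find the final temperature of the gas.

T₁ = P₁V₁/(nR) = 549×42.4/(5.65×8.314) = 496 K.
Adiabatic: TV^(γ−1) = const ⇒ T₂ = 496×(0.172)^0.667 = 153 K; PV^γ = const ⇒ P₂ = 29.1 kPa.

153 K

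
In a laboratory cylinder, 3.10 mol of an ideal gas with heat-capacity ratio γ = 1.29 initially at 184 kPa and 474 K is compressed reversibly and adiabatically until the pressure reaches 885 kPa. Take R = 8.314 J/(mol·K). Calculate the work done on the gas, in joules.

V₁ = nRT₁/P₁ = 3.10×8.314×474/184 = 66.4 L.
Adiabatic: T₂/T₁ = (P₂/P₁)^((γ−1)/γ) ⇒ T₂ = 474×(4.81)^0.225 = 675 K; V₂ = 19.6 L.
ΔU = nCvΔT = 3.10×28.7×(675−474) = 17800 J.
Q = 0 for an adiabatic process, so W = −ΔU = -17800 J.
Work done on the gas = −W_by = 17800 J.

17800 J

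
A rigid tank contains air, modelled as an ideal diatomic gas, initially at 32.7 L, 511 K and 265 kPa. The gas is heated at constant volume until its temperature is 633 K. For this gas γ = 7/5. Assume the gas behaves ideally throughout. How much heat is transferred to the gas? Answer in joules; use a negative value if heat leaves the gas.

n = P₁V₁/(RT₁) = 265×32.7/(8.314×511) = 2.04 mol.
Isochoric: V stays 32.7 L; P/T = const ⇒ T₂ = 633 K, P₂ = 328 kPa.
W = 0 (no volume change).
ΔU = nCvΔT = 2.04×20.8×(633−511) = 5170 J.
Q = ΔU = 5170 J.

5170 J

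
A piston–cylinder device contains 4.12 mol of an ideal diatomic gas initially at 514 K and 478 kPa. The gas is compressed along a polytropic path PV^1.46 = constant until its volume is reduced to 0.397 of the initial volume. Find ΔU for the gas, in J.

23300 J

V₁ = nRT₁/P₁ = 4.12×8.314×514/478 = 36.8 L.
Polytropic n=1.46: T₂ = T₁(V₁/V₂)^(n−1) = 514×(2.52)^0.46 = 786 K; P₂ = P₁(V₁/V₂)^n = 1840 kPa.
For an ideal gas ΔU = nCvΔT with Cv = (5/2)R = 20.8 J/(mol·K).
ΔU = 4.12×20.8×(786−514) = 23300 J.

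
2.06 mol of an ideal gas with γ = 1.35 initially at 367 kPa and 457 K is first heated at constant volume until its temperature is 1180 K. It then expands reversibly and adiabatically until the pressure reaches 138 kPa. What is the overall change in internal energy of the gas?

V₁ = nRT₁/P₁ = 2.06×8.314×457/367 = 21.3 L.
Step 1 — Isochoric: V stays 21.3 L; P/T = const ⇒ T₂ = 1180 K, P₂ = 948 kPa.
W = 0 (no volume change).
ΔU = nCvΔT = 2.06×23.8×(1180−457) = 35400 J.
Q = ΔU = 35400 J.
State after step 1: P = 948 kPa, V = 21.3 L, T = 1180 K.
Step 2 — Adiabatic: T₂/T₁ = (P₂/P₁)^((γ−1)/γ) ⇒ T₂ = 1180×(0.146)^0.259 = 716 K; V₂ = 88.9 L.
ΔU = nCvΔT = 2.06×23.8×(716−1180) = -22700 J.
Q = 0 for an adiabatic process, so W = −ΔU = 22700 J.
Net over both steps: W = 22700 J, Q = 35400 J, ΔU = 12700 J.

12700 J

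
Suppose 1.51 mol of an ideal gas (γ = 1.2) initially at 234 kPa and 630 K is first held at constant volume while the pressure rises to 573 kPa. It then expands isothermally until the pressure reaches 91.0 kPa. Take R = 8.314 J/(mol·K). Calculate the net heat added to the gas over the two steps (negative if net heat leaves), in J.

92900 J

V₁ = nRT₁/P₁ = 1.51×8.314×630/234 = 33.8 L.
Step 1 — Isochoric: V stays 33.8 L; P/T = const ⇒ T₂ = 1540 K, P₂ = 573 kPa.
W = 0 (no volume change).
ΔU = nCvΔT = 1.51×41.6×(1540−630) = 57300 J.
Q = ΔU = 57300 J.
State after step 1: P = 573 kPa, V = 33.8 L, T = 1540 K.
Step 2 — Isothermal: T stays 1540 K; PV = const ⇒ V₂ = 213 L, P₂ = 91.0 kPa.
ΔU = 0 (ideal gas, T constant).
W = nRT ln(V₂/V₁) = 1.51×8.314×1540×ln(6.30) = 35600 J.
Q = ΔU + W = 35600 J.
Net over both steps: W = 35600 J, Q = 92900 J, ΔU = 57300 J.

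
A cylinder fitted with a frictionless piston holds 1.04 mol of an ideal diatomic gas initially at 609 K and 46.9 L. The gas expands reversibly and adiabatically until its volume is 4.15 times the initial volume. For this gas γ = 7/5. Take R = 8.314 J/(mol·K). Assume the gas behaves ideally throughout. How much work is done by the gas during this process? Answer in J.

5710 J

P₁ = nRT₁/V₁ = 1.04×8.314×609/46.9 = 112 kPa.
Adiabatic: TV^(γ−1) = const ⇒ T₂ = 609×(0.241)^0.400 = 345 K; PV^γ = const ⇒ P₂ = 15.3 kPa.
ΔU = nCvΔT = 1.04×20.8×(345−609) = -5710 J.
Q = 0 for an adiabatic process, so W = −ΔU = 5710 J.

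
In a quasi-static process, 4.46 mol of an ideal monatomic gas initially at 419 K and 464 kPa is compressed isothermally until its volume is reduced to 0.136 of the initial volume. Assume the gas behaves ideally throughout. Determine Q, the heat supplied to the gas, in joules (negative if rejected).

V₁ = nRT₁/P₁ = 4.46×8.314×419/464 = 33.5 L.
Isothermal: T stays 419 K; PV = const ⇒ V₂ = 4.55 L, P₂ = 3410 kPa.
ΔU = 0 (ideal gas, T constant).
W = nRT ln(V₂/V₁) = 4.46×8.314×419×ln(0.136) = -31000 J.
Q = ΔU + W = -31000 J.

-31000 J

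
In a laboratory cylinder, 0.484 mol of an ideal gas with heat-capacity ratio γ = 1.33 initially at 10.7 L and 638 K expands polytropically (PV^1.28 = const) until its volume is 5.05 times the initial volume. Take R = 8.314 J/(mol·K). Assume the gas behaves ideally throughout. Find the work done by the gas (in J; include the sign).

3340 J

P₁ = nRT₁/V₁ = 0.484×8.314×638/10.7 = 240 kPa.
Polytropic n=1.28: T₂ = T₁(V₁/V₂)^(n−1) = 638×(0.198)^0.28 = 405 K; P₂ = P₁(V₁/V₂)^n = 30.2 kPa.
W = (P₁V₁−P₂V₂)/(n−1) = (240×10.7−30.2×54.0)/0.28 = 3340 J.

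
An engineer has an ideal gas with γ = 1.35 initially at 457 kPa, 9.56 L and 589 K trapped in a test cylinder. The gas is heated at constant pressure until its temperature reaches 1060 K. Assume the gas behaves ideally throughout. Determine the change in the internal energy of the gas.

n = P₁V₁/(RT₁) = 457×9.56/(8.314×589) = 0.892 mol.
Isobaric: P stays 457 kPa; V/T = const ⇒ T₂ = 1060 K, V₂ = 17.2 L.
For an ideal gas ΔU = nCvΔT with Cv = R/(γ−1) = 23.8 J/(mol·K).
ΔU = 0.892×23.8×(1060−589) = 9980 J.

9980 J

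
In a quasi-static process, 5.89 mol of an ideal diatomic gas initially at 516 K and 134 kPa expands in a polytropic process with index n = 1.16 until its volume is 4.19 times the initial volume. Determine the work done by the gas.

V₁ = nRT₁/P₁ = 5.89×8.314×516/134 = 189 L.
Polytropic n=1.16: T₂ = T₁(V₁/V₂)^(n−1) = 516×(0.239)^0.16 = 410 K; P₂ = P₁(V₁/V₂)^n = 25.4 kPa.
W = (P₁V₁−P₂V₂)/(n−1) = (134×189−25.4×790)/0.16 = 32400 J.

32400 J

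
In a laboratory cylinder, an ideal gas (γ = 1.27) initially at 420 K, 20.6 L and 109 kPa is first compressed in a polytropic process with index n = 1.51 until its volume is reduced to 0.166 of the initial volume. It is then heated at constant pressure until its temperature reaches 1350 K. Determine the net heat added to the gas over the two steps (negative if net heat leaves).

n = P₁V₁/(RT₁) = 109×20.6/(8.314×420) = 0.643 mol.
Step 1 — Polytropic n=1.51: T₂ = T₁(V₁/V₂)^(n−1) = 420×(6.02)^0.51 = 1050 K; P₂ = P₁(V₁/V₂)^n = 1640 kPa.
W = (P₁V₁−P₂V₂)/(n−1) = (109×20.6−1640×3.42)/0.51 = -6600 J.
ΔU = nCvΔT = 0.643×30.8×(1050−420) = 12500 J.
Q = ΔU + W = 5870 J.
State after step 1: P = 1640 kPa, V = 3.42 L, T = 1050 K.
Step 2 — Isobaric: P stays 1640 kPa; V/T = const ⇒ T₂ = 1350 K, V₂ = 4.40 L.
W = PΔV = 1640×(4.40−3.42) kPa·L = 1610 J.
ΔU = nCvΔT = 0.643×30.8×(1350−1050) = 5950 J.
Q = ΔU + W = nCpΔT = 7560 J.
Net over both steps: W = -4990 J, Q = 13400 J, ΔU = 18400 J.

13400 J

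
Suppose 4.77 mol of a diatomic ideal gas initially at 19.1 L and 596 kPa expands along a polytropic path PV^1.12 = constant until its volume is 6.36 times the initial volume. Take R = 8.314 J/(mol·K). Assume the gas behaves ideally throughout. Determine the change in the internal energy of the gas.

T₁ = P₁V₁/(nR) = 596×19.1/(4.77×8.314) = 287 K.
Polytropic n=1.12: T₂ = T₁(V₁/V₂)^(n−1) = 287×(0.157)^0.12 = 230 K; P₂ = P₁(V₁/V₂)^n = 75.1 kPa.
For an ideal gas ΔU = nCvΔT with Cv = (5/2)R = 20.8 J/(mol·K).
ΔU = 4.77×20.8×(230−287) = -5670 J.

-5670 J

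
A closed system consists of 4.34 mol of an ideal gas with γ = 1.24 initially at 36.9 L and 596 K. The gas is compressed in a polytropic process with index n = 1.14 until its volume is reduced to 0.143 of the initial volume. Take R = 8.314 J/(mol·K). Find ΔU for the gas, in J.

28000 J

P₁ = nRT₁/V₁ = 4.34×8.314×596/36.9 = 583 kPa.
Polytropic n=1.14: T₂ = T₁(V₁/V₂)^(n−1) = 596×(6.99)^0.14 = 783 K; P₂ = P₁(V₁/V₂)^n = 5350 kPa.
For an ideal gas ΔU = nCvΔT with Cv = R/(γ−1) = 34.6 J/(mol·K).
ΔU = 4.34×34.6×(783−596) = 28000 J.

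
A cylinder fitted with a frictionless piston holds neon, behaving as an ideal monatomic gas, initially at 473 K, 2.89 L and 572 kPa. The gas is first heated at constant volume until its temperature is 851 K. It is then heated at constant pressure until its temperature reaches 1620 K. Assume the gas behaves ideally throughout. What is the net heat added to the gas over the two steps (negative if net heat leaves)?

n = P₁V₁/(RT₁) = 572×2.89/(8.314×473) = 0.420 mol.
Step 1 — Isochoric: V stays 2.89 L; P/T = const ⇒ T₂ = 851 K, P₂ = 1030 kPa.
W = 0 (no volume change).
ΔU = nCvΔT = 0.420×12.5×(851−473) = 1980 J.
Q = ΔU = 1980 J.
State after step 1: P = 1030 kPa, V = 2.89 L, T = 851 K.
Step 2 — Isobaric: P stays 1030 kPa; V/T = const ⇒ T₂ = 1620 K, V₂ = 5.50 L.
W = PΔV = 1030×(5.50−2.89) kPa·L = 2690 J.
ΔU = nCvΔT = 0.420×12.5×(1620−851) = 4030 J.
Q = ΔU + W = nCpΔT = 6720 J.
Net over both steps: W = 2690 J, Q = 8700 J, ΔU = 6010 J.

8700 J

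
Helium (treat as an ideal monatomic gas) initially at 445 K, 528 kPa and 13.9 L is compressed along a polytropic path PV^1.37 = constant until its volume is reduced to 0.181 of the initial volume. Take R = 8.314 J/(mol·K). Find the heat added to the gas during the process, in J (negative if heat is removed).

n = P₁V₁/(RT₁) = 528×13.9/(8.314×445) = 1.98 mol.
Polytropic n=1.37: T₂ = T₁(V₁/V₂)^(n−1) = 445×(5.52)^0.37 = 838 K; P₂ = P₁(V₁/V₂)^n = 5490 kPa.
W = (P₁V₁−P₂V₂)/(n−1) = (528×13.9−5490×2.52)/0.37 = -17500 J.
ΔU = nCvΔT = 1.98×12.5×(838−445) = 9710 J.
Q = ΔU + W = -7790 J.

-7790 J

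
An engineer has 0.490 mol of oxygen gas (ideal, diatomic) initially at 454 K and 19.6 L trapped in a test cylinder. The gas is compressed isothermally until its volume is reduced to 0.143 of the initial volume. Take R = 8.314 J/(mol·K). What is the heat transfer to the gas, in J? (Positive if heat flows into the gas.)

-3600 J

P₁ = nRT₁/V₁ = 0.490×8.314×454/19.6 = 94.4 kPa.
Isothermal: T stays 454 K; PV = const ⇒ V₂ = 2.80 L, P₂ = 660 kPa.
ΔU = 0 (ideal gas, T constant).
W = nRT ln(V₂/V₁) = 0.490×8.314×454×ln(0.143) = -3600 J.
Q = ΔU + W = -3600 J.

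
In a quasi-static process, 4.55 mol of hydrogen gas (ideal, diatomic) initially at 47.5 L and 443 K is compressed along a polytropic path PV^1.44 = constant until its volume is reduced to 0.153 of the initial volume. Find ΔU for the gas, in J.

53800 J

P₁ = nRT₁/V₁ = 4.55×8.314×443/47.5 = 353 kPa.
Polytropic n=1.44: T₂ = T₁(V₁/V₂)^(n−1) = 443×(6.54)^0.44 = 1010 K; P₂ = P₁(V₁/V₂)^n = 5270 kPa.
For an ideal gas ΔU = nCvΔT with Cv = (5/2)R = 20.8 J/(mol·K).
ΔU = 4.55×20.8×(1010−443) = 53800 J.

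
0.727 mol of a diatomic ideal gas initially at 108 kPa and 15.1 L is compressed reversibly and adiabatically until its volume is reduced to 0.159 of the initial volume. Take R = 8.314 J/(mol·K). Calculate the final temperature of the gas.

T₁ = P₁V₁/(nR) = 108×15.1/(0.727×8.314) = 270 K.
Adiabatic: TV^(γ−1) = const ⇒ T₂ = 270×(6.29)^0.400 = 563 K; PV^γ = const ⇒ P₂ = 1420 kPa.

563 K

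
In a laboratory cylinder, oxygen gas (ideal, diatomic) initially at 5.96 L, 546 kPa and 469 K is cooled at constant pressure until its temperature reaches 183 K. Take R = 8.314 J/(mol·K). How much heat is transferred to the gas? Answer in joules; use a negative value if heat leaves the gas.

n = P₁V₁/(RT₁) = 546×5.96/(8.314×469) = 0.835 mol.
Isobaric: P stays 546 kPa; V/T = const ⇒ T₂ = 183 K, V₂ = 2.33 L.
W = PΔV = 546×(2.33−5.96) kPa·L = -1980 J.
ΔU = nCvΔT = 0.835×20.8×(183−469) = -4960 J.
Q = ΔU + W = nCpΔT = -6950 J.

-6950 J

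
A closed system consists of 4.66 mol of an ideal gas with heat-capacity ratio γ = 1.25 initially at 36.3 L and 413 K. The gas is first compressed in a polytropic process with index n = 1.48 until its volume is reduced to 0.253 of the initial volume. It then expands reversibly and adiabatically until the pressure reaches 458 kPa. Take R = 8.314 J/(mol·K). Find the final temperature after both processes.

P₁ = nRT₁/V₁ = 4.66×8.314×413/36.3 = 441 kPa.
Step 1 — Polytropic n=1.48: T₂ = T₁(V₁/V₂)^(n−1) = 413×(3.95)^0.48 = 799 K; P₂ = P₁(V₁/V₂)^n = 3370 kPa.
W = (P₁V₁−P₂V₂)/(n−1) = (441×36.3−3370×9.18)/0.48 = -31100 J.
ΔU = nCvΔT = 4.66×33.3×(799−413) = 59800 J.
Q = ΔU + W = 28700 J.
State after step 1: P = 3370 kPa, V = 9.18 L, T = 799 K.
Step 2 — Adiabatic: T₂/T₁ = (P₂/P₁)^((γ−1)/γ) ⇒ T₂ = 799×(0.136)^0.200 = 536 K; V₂ = 45.3 L.
ΔU = nCvΔT = 4.66×33.3×(536−799) = -40700 J.
Q = 0 for an adiabatic process, so W = −ΔU = 40700 J.
Net over both steps: W = 9600 J, Q = 28700 J, ΔU = 19000 J.

536 K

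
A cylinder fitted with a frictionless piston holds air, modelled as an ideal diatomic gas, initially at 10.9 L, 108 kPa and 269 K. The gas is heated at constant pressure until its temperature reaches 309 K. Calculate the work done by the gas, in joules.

175 J

n = P₁V₁/(RT₁) = 108×10.9/(8.314×269) = 0.526 mol.
Isobaric: P stays 108 kPa; V/T = const ⇒ T₂ = 309 K, V₂ = 12.5 L.
W = PΔV = 108×(12.5−10.9) kPa·L = 175 J.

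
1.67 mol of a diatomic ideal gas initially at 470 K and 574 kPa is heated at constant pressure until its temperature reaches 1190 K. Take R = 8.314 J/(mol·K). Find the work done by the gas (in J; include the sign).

10000 J

V₁ = nRT₁/P₁ = 1.67×8.314×470/574 = 11.4 L.
Isobaric: P stays 574 kPa; V/T = const ⇒ T₂ = 1190 K, V₂ = 28.8 L.
W = PΔV = 574×(28.8−11.4) kPa·L = 10000 J.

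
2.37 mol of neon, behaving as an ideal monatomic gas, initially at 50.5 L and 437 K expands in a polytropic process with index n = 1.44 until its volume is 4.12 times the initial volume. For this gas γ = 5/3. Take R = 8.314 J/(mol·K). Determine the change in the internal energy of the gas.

P₁ = nRT₁/V₁ = 2.37×8.314×437/50.5 = 171 kPa.
Polytropic n=1.44: T₂ = T₁(V₁/V₂)^(n−1) = 437×(0.243)^0.44 = 234 K; P₂ = P₁(V₁/V₂)^n = 22.2 kPa.
For an ideal gas ΔU = nCvΔT with Cv = (3/2)R = 12.5 J/(mol·K).
ΔU = 2.37×12.5×(234−437) = -5990 J.

-5990 J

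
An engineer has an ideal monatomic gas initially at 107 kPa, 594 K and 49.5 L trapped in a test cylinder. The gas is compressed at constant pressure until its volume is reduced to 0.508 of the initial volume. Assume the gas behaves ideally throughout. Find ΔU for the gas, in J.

n = P₁V₁/(RT₁) = 107×49.5/(8.314×594) = 1.07 mol.
Isobaric: P stays 107 kPa; V/T = const ⇒ T₂ = 302 K, V₂ = 25.1 L.
For an ideal gas ΔU = nCvΔT with Cv = (3/2)R = 12.5 J/(mol·K).
ΔU = 1.07×12.5×(302−594) = -3910 J.

-3910 J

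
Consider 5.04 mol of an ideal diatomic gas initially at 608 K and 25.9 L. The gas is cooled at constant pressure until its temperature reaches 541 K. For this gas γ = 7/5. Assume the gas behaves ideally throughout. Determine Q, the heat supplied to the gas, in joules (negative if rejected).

P₁ = nRT₁/V₁ = 5.04×8.314×608/25.9 = 984 kPa.
Isobaric: P stays 984 kPa; V/T = const ⇒ T₂ = 541 K, V₂ = 23.0 L.
W = PΔV = 984×(23.0−25.9) kPa·L = -2810 J.
ΔU = nCvΔT = 5.04×20.8×(541−608) = -7020 J.
Q = ΔU + W = nCpΔT = -9830 J.

-9830 J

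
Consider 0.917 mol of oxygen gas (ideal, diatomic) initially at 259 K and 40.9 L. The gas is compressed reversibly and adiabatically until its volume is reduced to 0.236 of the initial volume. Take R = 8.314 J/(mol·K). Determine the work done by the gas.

P₁ = nRT₁/V₁ = 0.917×8.314×259/40.9 = 48.3 kPa.
Adiabatic: TV^(γ−1) = const ⇒ T₂ = 259×(4.24)^0.400 = 461 K; PV^γ = const ⇒ P₂ = 364 kPa.
ΔU = nCvΔT = 0.917×20.8×(461−259) = 3860 J.
Q = 0 for an adiabatic process, so W = −ΔU = -3860 J.

-3860 J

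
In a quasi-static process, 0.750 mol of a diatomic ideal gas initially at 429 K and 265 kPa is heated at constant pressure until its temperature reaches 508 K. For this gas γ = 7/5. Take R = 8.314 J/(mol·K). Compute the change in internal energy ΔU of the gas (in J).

V₁ = nRT₁/P₁ = 0.750×8.314×429/265 = 10.1 L.
Isobaric: P stays 265 kPa; V/T = const ⇒ T₂ = 508 K, V₂ = 12.0 L.
For an ideal gas ΔU = nCvΔT with Cv = (5/2)R = 20.8 J/(mol·K).
ΔU = 0.750×20.8×(508−429) = 1230 J.

1230 J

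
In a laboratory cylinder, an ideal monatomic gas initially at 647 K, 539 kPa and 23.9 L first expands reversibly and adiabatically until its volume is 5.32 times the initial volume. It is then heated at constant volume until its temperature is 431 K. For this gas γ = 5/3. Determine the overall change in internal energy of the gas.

-6450 J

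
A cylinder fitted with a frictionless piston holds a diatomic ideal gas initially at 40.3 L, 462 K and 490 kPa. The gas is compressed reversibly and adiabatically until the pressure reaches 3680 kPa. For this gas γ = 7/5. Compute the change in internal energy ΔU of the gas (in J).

n = P₁V₁/(RT₁) = 490×40.3/(8.314×462) = 5.14 mol.
Adiabatic: T₂/T₁ = (P₂/P₁)^((γ−1)/γ) ⇒ T₂ = 462×(7.51)^0.286 = 822 K; V₂ = 9.55 L.
For an ideal gas ΔU = nCvΔT with Cv = (5/2)R = 20.8 J/(mol·K).
ΔU = 5.14×20.8×(822−462) = 38500 J.

38500 J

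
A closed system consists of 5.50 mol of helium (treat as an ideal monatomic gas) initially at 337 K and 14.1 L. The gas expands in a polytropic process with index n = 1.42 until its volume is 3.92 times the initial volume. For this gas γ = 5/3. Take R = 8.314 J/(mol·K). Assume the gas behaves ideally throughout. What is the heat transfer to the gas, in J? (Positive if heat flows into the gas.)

P₁ = nRT₁/V₁ = 5.50×8.314×337/14.1 = 1090 kPa.
Polytropic n=1.42: T₂ = T₁(V₁/V₂)^(n−1) = 337×(0.255)^0.42 = 190 K; P₂ = P₁(V₁/V₂)^n = 157 kPa.
W = (P₁V₁−P₂V₂)/(n−1) = (1090×14.1−157×55.3)/0.42 = 16000 J.
ΔU = nCvΔT = 5.50×12.5×(190−337) = -10100 J.
Q = ΔU + W = 5930 J.

5930 J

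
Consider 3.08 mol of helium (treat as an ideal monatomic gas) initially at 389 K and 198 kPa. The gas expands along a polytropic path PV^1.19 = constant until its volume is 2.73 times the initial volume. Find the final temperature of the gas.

V₁ = nRT₁/P₁ = 3.08×8.314×389/198 = 50.3 L.
Polytropic n=1.19: T₂ = T₁(V₁/V₂)^(n−1) = 389×(0.366)^0.19 = 321 K; P₂ = P₁(V₁/V₂)^n = 59.9 kPa.

321 K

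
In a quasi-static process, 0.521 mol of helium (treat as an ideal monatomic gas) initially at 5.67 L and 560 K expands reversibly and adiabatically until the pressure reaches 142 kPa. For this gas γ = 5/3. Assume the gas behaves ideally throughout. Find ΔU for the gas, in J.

-1300 J

P₁ = nRT₁/V₁ = 0.521×8.314×560/5.67 = 428 kPa.
Adiabatic: T₂/T₁ = (P₂/P₁)^((γ−1)/γ) ⇒ T₂ = 560×(0.332)^0.400 = 360 K; V₂ = 11.0 L.
For an ideal gas ΔU = nCvΔT with Cv = (3/2)R = 12.5 J/(mol·K).
ΔU = 0.521×12.5×(360−560) = -1300 J.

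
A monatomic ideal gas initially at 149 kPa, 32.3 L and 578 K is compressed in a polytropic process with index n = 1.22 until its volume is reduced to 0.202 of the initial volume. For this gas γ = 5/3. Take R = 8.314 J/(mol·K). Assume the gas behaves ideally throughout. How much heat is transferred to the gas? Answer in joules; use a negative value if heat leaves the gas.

-6180 J

n = P₁V₁/(RT₁) = 149×32.3/(8.314×578) = 1.00 mol.
Polytropic n=1.22: T₂ = T₁(V₁/V₂)^(n−1) = 578×(4.95)^0.22 = 822 K; P₂ = P₁(V₁/V₂)^n = 1050 kPa.
W = (P₁V₁−P₂V₂)/(n−1) = (149×32.3−1050×6.52)/0.22 = -9230 J.
ΔU = nCvΔT = 1.00×12.5×(822−578) = 3040 J.
Q = ΔU + W = -6180 J.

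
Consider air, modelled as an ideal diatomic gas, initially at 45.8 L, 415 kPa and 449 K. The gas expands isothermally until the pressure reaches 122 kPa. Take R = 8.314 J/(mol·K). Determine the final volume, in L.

Isothermal: T stays 449 K; PV = const ⇒ V₂ = 156 L, P₂ = 122 kPa.

156 L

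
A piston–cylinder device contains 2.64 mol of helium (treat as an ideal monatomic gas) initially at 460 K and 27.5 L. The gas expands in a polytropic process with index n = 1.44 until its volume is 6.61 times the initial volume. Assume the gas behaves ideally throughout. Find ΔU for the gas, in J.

-8550 J

P₁ = nRT₁/V₁ = 2.64×8.314×460/27.5 = 367 kPa.
Polytropic n=1.44: T₂ = T₁(V₁/V₂)^(n−1) = 460×(0.151)^0.44 = 200 K; P₂ = P₁(V₁/V₂)^n = 24.2 kPa.
For an ideal gas ΔU = nCvΔT with Cv = (3/2)R = 12.5 J/(mol·K).
ΔU = 2.64×12.5×(200−460) = -8550 J.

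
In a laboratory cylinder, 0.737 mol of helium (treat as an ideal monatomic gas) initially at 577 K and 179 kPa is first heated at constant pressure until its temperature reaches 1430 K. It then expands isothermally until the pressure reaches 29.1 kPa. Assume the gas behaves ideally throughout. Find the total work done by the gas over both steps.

21100 J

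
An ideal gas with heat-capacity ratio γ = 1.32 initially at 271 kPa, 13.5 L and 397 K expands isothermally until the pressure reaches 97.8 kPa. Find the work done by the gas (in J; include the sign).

n = P₁V₁/(RT₁) = 271×13.5/(8.314×397) = 1.11 mol.
Isothermal: T stays 397 K; PV = const ⇒ V₂ = 37.4 L, P₂ = 97.8 kPa.
W = nRT ln(V₂/V₁) = 1.11×8.314×397×ln(2.77) = 3730 J.

3730 J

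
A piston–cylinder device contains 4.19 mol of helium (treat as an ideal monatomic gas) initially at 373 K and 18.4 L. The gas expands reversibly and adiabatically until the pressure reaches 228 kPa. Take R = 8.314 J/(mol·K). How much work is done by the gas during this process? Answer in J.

P₁ = nRT₁/V₁ = 4.19×8.314×373/18.4 = 706 kPa.
Adiabatic: T₂/T₁ = (P₂/P₁)^((γ−1)/γ) ⇒ T₂ = 373×(0.323)^0.400 = 237 K; V₂ = 36.3 L.
ΔU = nCvΔT = 4.19×12.5×(237−373) = -7090 J.
Q = 0 for an adiabatic process, so W = −ΔU = 7090 J.

7090 J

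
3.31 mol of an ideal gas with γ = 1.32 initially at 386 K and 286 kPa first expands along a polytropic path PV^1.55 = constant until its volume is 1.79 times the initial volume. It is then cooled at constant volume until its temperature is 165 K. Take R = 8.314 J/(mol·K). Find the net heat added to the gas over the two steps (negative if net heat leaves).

V₁ = nRT₁/P₁ = 3.31×8.314×386/286 = 37.1 L.
Step 1 — Polytropic n=1.55: T₂ = T₁(V₁/V₂)^(n−1) = 386×(0.559)^0.55 = 280 K; P₂ = P₁(V₁/V₂)^n = 116 kPa.
W = (P₁V₁−P₂V₂)/(n−1) = (286×37.1−116×66.5)/0.55 = 5290 J.
ΔU = nCvΔT = 3.31×26.0×(280−386) = -9100 J.
Q = ΔU + W = -3800 J.
State after step 1: P = 116 kPa, V = 66.5 L, T = 280 K.
Step 2 — Isochoric: V stays 66.5 L; P/T = const ⇒ T₂ = 165 K, P₂ = 68.3 kPa.
W = 0 (no volume change).
ΔU = nCvΔT = 3.31×26.0×(165−280) = -9910 J.
Q = ΔU = -9910 J.
Net over both steps: W = 5290 J, Q = -13700 J, ΔU = -19000 J.

-13700 J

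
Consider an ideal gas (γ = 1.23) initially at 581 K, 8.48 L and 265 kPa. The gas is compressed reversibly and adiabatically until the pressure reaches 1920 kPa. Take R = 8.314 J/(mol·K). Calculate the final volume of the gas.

1.69 L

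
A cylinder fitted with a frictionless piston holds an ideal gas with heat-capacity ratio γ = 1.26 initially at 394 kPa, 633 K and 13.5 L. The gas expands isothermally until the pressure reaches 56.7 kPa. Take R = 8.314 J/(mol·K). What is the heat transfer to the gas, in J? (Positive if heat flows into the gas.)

10300 J

n = P₁V₁/(RT₁) = 394×13.5/(8.314×633) = 1.01 mol.
Isothermal: T stays 633 K; PV = const ⇒ V₂ = 93.8 L, P₂ = 56.7 kPa.
ΔU = 0 (ideal gas, T constant).
W = nRT ln(V₂/V₁) = 1.01×8.314×633×ln(6.95) = 10300 J.
Q = ΔU + W = 10300 J.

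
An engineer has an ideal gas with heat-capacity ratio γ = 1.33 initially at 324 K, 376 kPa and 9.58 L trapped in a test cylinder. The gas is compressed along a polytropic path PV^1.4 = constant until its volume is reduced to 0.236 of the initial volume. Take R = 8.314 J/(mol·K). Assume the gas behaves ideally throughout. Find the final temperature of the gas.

577 K

Polytropic n=1.4: T₂ = T₁(V₁/V₂)^(n−1) = 324×(4.24)^0.40 = 577 K; P₂ = P₁(V₁/V₂)^n = 2840 kPa.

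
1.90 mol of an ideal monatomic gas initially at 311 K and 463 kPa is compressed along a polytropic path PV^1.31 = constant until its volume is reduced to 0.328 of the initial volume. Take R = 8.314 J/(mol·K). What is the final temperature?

439 K

V₁ = nRT₁/P₁ = 1.90×8.314×311/463 = 10.6 L.
Polytropic n=1.31: T₂ = T₁(V₁/V₂)^(n−1) = 311×(3.05)^0.31 = 439 K; P₂ = P₁(V₁/V₂)^n = 1990 kPa.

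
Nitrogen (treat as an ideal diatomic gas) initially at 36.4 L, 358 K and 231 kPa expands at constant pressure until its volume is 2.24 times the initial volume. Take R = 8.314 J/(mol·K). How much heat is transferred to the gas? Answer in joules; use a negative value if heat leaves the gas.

36500 J

n = P₁V₁/(RT₁) = 231×36.4/(8.314×358) = 2.83 mol.
Isobaric: P stays 231 kPa; V/T = const ⇒ T₂ = 802 K, V₂ = 81.5 L.
W = PΔV = 231×(81.5−36.4) kPa·L = 10400 J.
ΔU = nCvΔT = 2.83×20.8×(802−358) = 26100 J.
Q = ΔU + W = nCpΔT = 36500 J.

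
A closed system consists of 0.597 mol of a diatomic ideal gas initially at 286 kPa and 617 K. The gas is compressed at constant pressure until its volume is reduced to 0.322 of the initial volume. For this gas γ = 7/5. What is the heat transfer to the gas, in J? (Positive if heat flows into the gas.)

-7270 J

V₁ = nRT₁/P₁ = 0.597×8.314×617/286 = 10.7 L.
Isobaric: P stays 286 kPa; V/T = const ⇒ T₂ = 199 K, V₂ = 3.45 L.
W = PΔV = 286×(3.45−10.7) kPa·L = -2080 J.
ΔU = nCvΔT = 0.597×20.8×(199−617) = -5190 J.
Q = ΔU + W = nCpΔT = -7270 J.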